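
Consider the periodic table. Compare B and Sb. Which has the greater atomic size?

Sb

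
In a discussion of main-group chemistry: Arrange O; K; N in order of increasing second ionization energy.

N, K, O

IE_2 is the cost of taking one more electron from the +1 cation: O⁺ still has 5 valence electrons; K⁺ is the bare [Ar] core; N⁺ still has 4 valence electrons.
Usually core removal costs more than valence removal, but here the competition is close: a tightly held n=2 valence electron can cost more to remove than an n=3 core electron, so the actual values have to decide it.
Valence configurations: O⁺ [He]2s²2p³, N⁺ [He]2s²2p².
The numbers (kJ/mol): O 3388, K 3052, N 2856.
Hence IE_2: N < K < O.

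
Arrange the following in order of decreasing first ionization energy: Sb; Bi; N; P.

N > P > Sb > Bi

N is in period 2, group 15; P is in period 3, group 15; Sb is in period 5, group 15; Bi is in period 6, group 15.
First ionization energy rises across a period (greater Z_eff holds electrons more tightly) and falls down a group (valence electrons are farther from the nucleus).
All are in group 15, so first ionization energy increases up the group.
So from highest to lowest: N > P > Sb > Bi.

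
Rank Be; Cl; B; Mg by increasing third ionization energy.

B < Cl < Mg < Be

The third ionization energy removes an electron from the +2 ion. For each element: Be²⁺ is the bare [He] core; Cl²⁺ still has 5 valence electrons; B²⁺ still has 1 valence electron; Mg²⁺ is the bare [Ne] core.
Core electrons are held far more tightly than valence electrons, so Mg and Be top the IE_3 order.
Valence configurations: Cl²⁺ [Ne]3s²3p³, B²⁺ [He]2s¹.
The numbers (kJ/mol): Be 14849, Cl 3822, B 3660, Mg 7733.
Overall IE_3 order: B < Cl < Mg < Be.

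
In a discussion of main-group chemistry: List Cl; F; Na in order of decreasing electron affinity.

Cl > F > Na

F is in period 2, group 17; Na is in period 3, group 1; Cl is in period 3, group 17.
Adding an electron releases more energy for atoms nearer the top right (short of the noble gases).
Neither a single period nor a single group — weigh both effects.
F > Na: both effects reinforce here, so F is clearly the higher of the two.
Cl > F: this pair runs against the simple trend — see the exception note.
Note the exception: Cl has a higher electron affinity than F, contrary to the simple trend — F's small 2p subshell makes the incoming electron feel strong e⁻–e⁻ repulsion, so Cl actually releases more energy on gaining an electron.
For reference (kJ/mol): F 328, Na 53, Cl 349.
So from highest to lowest: Cl > F > Na.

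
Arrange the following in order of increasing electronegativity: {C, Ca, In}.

Ca < In < C

C is in period 2, group 14; Ca is in period 4, group 2; In is in period 5, group 13.
Electronegativity increases across a period and decreases down a group, tracking effective nuclear charge and atomic size.
Neither a single period nor a single group — weigh both effects.
In > Ca: period and group pull opposite ways; the across-period shift dominates (1.78 vs 1.00).
C > In: both effects reinforce here, so C is clearly the higher of the two.
For reference (Pauling): C 2.55, Ca 1.00, In 1.78.
So from lowest to highest: Ca < In < C.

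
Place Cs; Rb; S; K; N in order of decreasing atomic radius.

Cs > Rb > K > S > N

N is in period 2, group 15; S is in period 3, group 16; K is in period 4, group 1; Rb is in period 5, group 1; Cs is in period 6, group 1.
Across a period the added protons contract the valence shell; down a group each new principal shell makes the atom larger.
Neither a single period nor a single group — weigh both effects.
S > N: the two effects oppose for this pair; the down-group effect wins (103 vs 71 pm).
K > S: relative to S, both the across-period and down-group shifts push K's atomic radius up.
Rb > K: Rb sits below K in group 1, so the down-group effect alone puts Rb larger.
Cs > Rb: they share group 1; the group trend gives Cs the larger value.
Tabulated atomic radius (pm): N 71, S 103, K 196, Rb 210, Cs 232.
So from largest to smallest: Cs > Rb > K > S > N.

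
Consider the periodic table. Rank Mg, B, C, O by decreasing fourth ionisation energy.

B > Mg > O > C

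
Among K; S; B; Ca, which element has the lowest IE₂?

The second ionization energy removes an electron from the +1 ion. For each element: K⁺ is the bare [Ar] core; S⁺ still has 5 valence electrons; B⁺ still has 2 valence electrons; Ca⁺ still has 1 valence electron.
Core electrons are held far more tightly than valence electrons, so K tops the IE_2 order.
Valence configurations: S⁺ [Ne]3s²3p³, B⁺ [He]2s², Ca⁺ [Ar]4s¹.
The numbers (kJ/mol): K 3052, S 2252, B 2427, Ca 1145.
Hence IE_2: Ca < S < B < K.

Ca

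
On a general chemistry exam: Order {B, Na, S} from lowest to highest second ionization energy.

S < B < Na

After 1 electron has been removed, what remains? B⁺ still has 2 valence electrons; Na⁺ is the bare [Ne] core; S⁺ still has 5 valence electrons.
Breaking into a closed-shell core is much more expensive than removing a leftover valence electron — Na has the largest IE_2 here.
Valence configurations: B⁺ [He]2s², S⁺ [Ne]3s²3p³.
Tabulated IE_2 (kJ/mol): B 2427, Na 4562, S 2252.
Putting it together, IE_2: S < B < Na.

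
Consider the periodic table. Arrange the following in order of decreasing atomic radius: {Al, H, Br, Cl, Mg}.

Mg > Al > Br > Cl > H

Across a period the added protons contract the valence shell; down a group each new principal shell makes the atom larger.
These span different periods and groups, so the two trends combine.
Cl > H: period and group pull opposite ways; the down-group shift dominates (99 vs 32 pm).
Br > Cl: Br sits below Cl in group 17, so the down-group effect alone puts Br larger.
Al > Br: period and group pull opposite ways; the across-period shift dominates (126 vs 114 pm).
Mg > Al: both are in period 3; the period trend gives Mg the larger value.
Approximate values (pm): H 32, Mg 139, Al 126, Cl 99, Br 114.
So from largest to smallest: Mg > Al > Br > Cl > H.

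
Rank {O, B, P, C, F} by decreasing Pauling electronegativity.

F > O > C > P > B

B is in period 2, group 13; C is in period 2, group 14; O is in period 2, group 16; F is in period 2, group 17; P is in period 3, group 15.
Atoms toward the upper right of the periodic table pull bonding electrons most strongly.
Neither a single period nor a single group — weigh both effects.
P > B: the two effects oppose for this pair; the across-period effect wins (2.19 vs 2.04).
C > P: period and group pull opposite ways; the down-group shift dominates (2.55 vs 2.19).
O > C: both are in period 2; the period trend gives O the larger value.
F > O: both are in period 2; the period trend gives F the larger value.
Approximate values (Pauling): B 2.04, C 2.55, O 3.44, F 3.98, P 2.19.
So from highest to lowest: F > O > C > P > B.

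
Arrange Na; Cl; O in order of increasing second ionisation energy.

The second ionization energy removes an electron from the +1 ion. For each element: Na⁺ is the bare [Ne] core; Cl⁺ still has 6 valence electrons; O⁺ still has 5 valence electrons.
Breaking into a closed-shell core is much more expensive than removing a leftover valence electron — Na has the largest IE_2 here.
Valence configurations: Cl⁺ [Ne]3s²3p⁴, O⁺ [He]2s²2p³.
The numbers (kJ/mol): Na 4562, Cl 2298, O 3388.
So the second ionization energies run Cl < O < Na.

Cl < O < Na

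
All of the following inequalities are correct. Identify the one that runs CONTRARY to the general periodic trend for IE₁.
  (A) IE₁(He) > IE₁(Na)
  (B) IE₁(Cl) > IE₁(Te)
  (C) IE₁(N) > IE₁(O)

(C)

The general trend: IE₁ increases across a period and decreases down a group.
(A) He (period 1, group 18) vs Na (period 3, group 1): the stated order agrees with the simple trend.
(B) Cl (period 3, group 17) vs Te (period 5, group 16): the stated order agrees with the simple trend.
(C) N (period 2, group 15) vs O (period 2, group 16): the stated order contradicts the simple trend.
The exception is (C): pairing an electron in O's 2p⁴ costs repulsion energy, so O ionizes more easily than half-filled N (2p³).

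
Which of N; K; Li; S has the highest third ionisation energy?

Li

IE_3 is the cost of taking one more electron from the +2 cation: N²⁺ still has 3 valence electrons; K²⁺ is already 1 electron into the core; Li²⁺ is already 1 electron into the core; S²⁺ still has 4 valence electrons.
Usually core removal costs more than valence removal, but here the competition is close: a tightly held n=2 valence electron can cost more to remove than an n=3 core electron, so the actual values have to decide it.
Valence configurations: N²⁺ [He]2s²2p¹, S²⁺ [Ne]3s²3p².
Tabulated IE_3 (kJ/mol): N 4578, K 4420, Li 11815, S 3357.
Putting it together, IE_3: S < K < N < Li.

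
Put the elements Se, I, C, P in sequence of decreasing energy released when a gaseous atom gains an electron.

I, Se, C, P

C is in period 2, group 14; P is in period 3, group 15; Se is in period 4, group 16; I is in period 5, group 17.
EA tends to increase across a period and decrease down a group, though the pattern is less regular than for IE or radius.
These sit on a diagonal, where the across-period and down-group effects partly cancel.
C > P: period and group pull opposite ways; the down-group shift dominates (122 vs 72 kJ/mol).
Se > C: the two effects oppose for this pair; the across-period effect wins (195 vs 122 kJ/mol).
I > Se: the two effects oppose for this pair; the across-period effect wins (295 vs 195 kJ/mol).
For reference (kJ/mol): C 122, P 72, Se 195, I 295.
So from highest to lowest: I > Se > C > P.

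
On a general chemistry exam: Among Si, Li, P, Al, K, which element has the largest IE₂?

Li

The second ionization energy removes an electron from the +1 ion. For each element: Si⁺ still has 3 valence electrons; Li⁺ is the bare [He] core; P⁺ still has 4 valence electrons; Al⁺ still has 2 valence electrons; K⁺ is the bare [Ar] core.
Core electrons are held far more tightly than valence electrons, so K and Li top the IE_2 order.
Valence configurations: Si⁺ [Ne]3s²3p¹, P⁺ [Ne]3s²3p², Al⁺ [Ne]3s².
Si⁺ loses a lone 3p electron whereas Al⁺ must break into a filled 3s² pair, so IE_2(Al) > IE_2(Si) even though Si has the higher nuclear charge.
Approximate IE_2 values (kJ/mol): Si 1577, Li 7298, P 1907, Al 1817, K 3052.
So the second ionization energies run Si < Al < P < K < Li.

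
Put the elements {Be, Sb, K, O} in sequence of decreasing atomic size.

K, Sb, Be, O

Be is in period 2, group 2; O is in period 2, group 16; K is in period 4, group 1; Sb is in period 5, group 15.
Radius decreases left→right (rising Z_eff, same n) and increases top→bottom (higher n).
Here both period and group differ, so the two effects have to be weighed against each other.
Be > O: both are in period 2; the period trend gives Be the larger value.
Sb > Be: period and group pull opposite ways; the down-group shift dominates (140 vs 102 pm).
K > Sb: period and group pull opposite ways; the across-period shift dominates (196 vs 140 pm).
For reference (pm): Be 102, O 63, K 196, Sb 140.
So from largest to smallest: K > Sb > Be > O.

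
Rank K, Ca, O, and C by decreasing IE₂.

IE_2 is the cost of taking one more electron from the +1 cation: K⁺ is the bare [Ar] core; Ca⁺ still has 1 valence electron; O⁺ still has 5 valence electrons; C⁺ still has 3 valence electrons.
Usually core removal costs more than valence removal, but here the competition is close: a tightly held n=2 valence electron can cost more to remove than an n=3 core electron, so the actual values have to decide it.
Valence configurations: Ca⁺ [Ar]4s¹, O⁺ [He]2s²2p³, C⁺ [He]2s²2p¹.
The numbers (kJ/mol): K 3052, Ca 1145, O 3388, C 2353.
Overall IE_2 order: Ca < C < K < O.

O > K > C > Ca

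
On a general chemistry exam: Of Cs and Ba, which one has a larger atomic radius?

Cs

Across a period the added protons contract the valence shell; down a group each new principal shell makes the atom larger.
All lie in period 6, so atomic radius increases right to left.
So Cs has the larger atomic radius (Cs > Ba).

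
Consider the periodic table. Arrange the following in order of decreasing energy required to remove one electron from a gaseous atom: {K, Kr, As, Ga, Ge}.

Kr > As > Ge > Ga > K

K is in period 4, group 1; Ga is in period 4, group 13; Ge is in period 4, group 14; As is in period 4, group 15; Kr is in period 4, group 18.
Across a period the outer electron is held more tightly (higher IE₁); down a group it sits in a higher shell, more shielded, and comes off more easily.
All lie in period 4, so first ionization energy increases left to right.
So from highest to lowest: Kr > As > Ge > Ga > K.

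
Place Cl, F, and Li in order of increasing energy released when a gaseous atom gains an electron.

Li is in period 2, group 1; F is in period 2, group 17; Cl is in period 3, group 17.
Adding an electron releases more energy for atoms nearer the top right (short of the noble gases).
Neither a single period nor a single group — weigh both effects.
F > Li: both are in period 2; the period trend gives F the larger value.
Cl > F: this pair runs against the simple trend — see the exception note.
Note the exception: Cl has a higher electron affinity than F, contrary to the simple trend — F's small 2p subshell makes the incoming electron feel strong e⁻–e⁻ repulsion, so Cl actually releases more energy on gaining an electron.
For reference (kJ/mol): Li 60, F 328, Cl 349.
So from lowest to highest: Li < F < Cl.

Li < F < Cl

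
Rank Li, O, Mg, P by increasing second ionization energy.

After 1 electron has been removed, what remains? Li⁺ is the bare [He] core; O⁺ still has 5 valence electrons; Mg⁺ still has 1 valence electron; P⁺ still has 4 valence electrons.
Pulling an electron out of a noble-gas core costs far more than removing a remaining valence electron, so Li sits at the high end of IE_2.
Valence configurations: O⁺ [He]2s²2p³, Mg⁺ [Ne]3s¹, P⁺ [Ne]3s²3p².
The numbers (kJ/mol): Li 7298, O 3388, Mg 1451, P 1907.
So the second ionization energies run Mg < P < O < Li.

Mg < P < O < Li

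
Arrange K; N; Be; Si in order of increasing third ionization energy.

Consider each +2 ion: K²⁺ is already 1 electron into the core; N²⁺ still has 3 valence electrons; Be²⁺ is the bare [He] core; Si²⁺ still has 2 valence electrons.
Usually core removal costs more than valence removal, but here the competition is close: a tightly held n=2 valence electron can cost more to remove than an n=3 core electron, so the actual values have to decide it.
Valence configurations: N²⁺ [He]2s²2p¹, Si²⁺ [Ne]3s².
The numbers (kJ/mol): K 4420, N 4578, Be 14849, Si 3232.
Overall IE_3 order: Si < K < N < Be.

Si < K < N < Be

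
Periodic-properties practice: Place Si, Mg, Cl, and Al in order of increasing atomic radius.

Mg is in period 3, group 2; Al is in period 3, group 13; Si is in period 3, group 14; Cl is in period 3, group 17.
Radius decreases left→right (rising Z_eff, same n) and increases top→bottom (higher n).
All lie in period 3, so atomic radius increases right to left.
So from smallest to largest: Cl < Si < Al < Mg.

Cl, Si, Al, Mg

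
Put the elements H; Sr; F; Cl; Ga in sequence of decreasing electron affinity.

H is in period 1, group 1; F is in period 2, group 17; Cl is in period 3, group 17; Ga is in period 4, group 13; Sr is in period 5, group 2.
Atoms with high Z_eff and room in the valence shell (especially the halogens) have the most exothermic electron affinities.
Neither a single period nor a single group — weigh both effects.
Ga > Sr: relative to Sr, both the across-period and down-group shifts push Ga's electron affinity up.
H > Ga: the two effects oppose for this pair; the down-group effect wins (73 vs 29 kJ/mol).
F > H: the two effects oppose for this pair; the across-period effect wins (328 vs 73 kJ/mol).
Cl > F: this pair runs against the simple trend — see the exception note.
Note the exception: Cl has a higher electron affinity than F, contrary to the simple trend — F's small 2p subshell makes the incoming electron feel strong e⁻–e⁻ repulsion, so Cl actually releases more energy on gaining an electron.
For reference (kJ/mol): H 73, F 328, Cl 349, Ga 29, Sr 5.
So from highest to lowest: Cl > F > H > Ga > Sr.

Cl > F > H > Ga > Sr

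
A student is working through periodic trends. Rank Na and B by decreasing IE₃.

Na, B

The third ionization energy removes an electron from the +2 ion. For each element: Na²⁺ is already 1 electron into the core; B²⁺ still has 1 valence electron.
Core electrons are held far more tightly than valence electrons, so Na tops the IE_3 order.
Approximate IE_3 values (kJ/mol): Na 6910, B 3660.
Putting it together, IE_3: B < Na.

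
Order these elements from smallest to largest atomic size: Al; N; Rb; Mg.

N < Al < Mg < Rb

Across a period the added protons contract the valence shell; down a group each new principal shell makes the atom larger.
Neither a single period nor a single group — weigh both effects.
Al > N: both effects reinforce here, so Al is clearly the larger of the two.
Mg > Al: Mg lies to the left of Al in period 3, so the across-period effect alone puts Mg larger.
Rb > Mg: relative to Mg, both the across-period and down-group shifts push Rb's atomic radius up.
For reference (pm): N 71, Mg 139, Al 126, Rb 210.
So from smallest to largest: N < Al < Mg < Rb.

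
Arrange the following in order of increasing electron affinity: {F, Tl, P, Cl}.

F is in period 2, group 17; P is in period 3, group 15; Cl is in period 3, group 17; Tl is in period 6, group 13.
Adding an electron releases more energy for atoms nearer the top right (short of the noble gases).
Neither a single period nor a single group — weigh both effects.
P > Tl: relative to Tl, both the across-period and down-group shifts push P's electron affinity up.
F > P: relative to P, both the across-period and down-group shifts push F's electron affinity up.
Cl > F: this pair runs against the simple trend — see the exception note.
Note the exception: Cl has a higher electron affinity than F, contrary to the simple trend — F's small 2p subshell makes the incoming electron feel strong e⁻–e⁻ repulsion, so Cl actually releases more energy on gaining an electron.
Approximate values (kJ/mol): F 328, P 72, Cl 349, Tl 19.
So from lowest to highest: Tl < P < F < Cl.

Tl < P < F < Cl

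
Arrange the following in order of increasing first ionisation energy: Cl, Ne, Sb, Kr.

Sb, Cl, Kr, Ne

Ne is in period 2, group 18; Cl is in period 3, group 17; Kr is in period 4, group 18; Sb is in period 5, group 15.
IE₁ increases left→right with effective nuclear charge and decreases top→bottom as the valence shell moves farther out.
Here both period and group differ, so the two effects have to be weighed against each other.
Cl > Sb: both effects reinforce here, so Cl is clearly the higher of the two.
Kr > Cl: period and group pull opposite ways; the across-period shift dominates (1351 vs 1251 kJ/mol).
Ne > Kr: Ne sits above Kr in group 18, so the down-group effect alone puts Ne higher.
For reference (kJ/mol): Ne 2081, Cl 1251, Kr 1351, Sb 831.
So from lowest to highest: Sb < Cl < Kr < Ne.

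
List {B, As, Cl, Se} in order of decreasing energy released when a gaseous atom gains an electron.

Cl > Se > As > B

B is in period 2, group 13; Cl is in period 3, group 17; As is in period 4, group 15; Se is in period 4, group 16.
Adding an electron releases more energy for atoms nearer the top right (short of the noble gases).
Neither a single period nor a single group — weigh both effects.
As > B: period and group pull opposite ways; the across-period shift dominates (78 vs 27 kJ/mol).
Se > As: both are in period 4; the period trend gives Se the larger value.
Cl > Se: relative to Se, both the across-period and down-group shifts push Cl's electron affinity up.
Tabulated electron affinity (kJ/mol): B 27, Cl 349, As 78, Se 195.
So from highest to lowest: Cl > Se > As > B.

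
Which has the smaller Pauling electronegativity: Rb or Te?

Rb is in period 5, group 1; Te is in period 5, group 16.
EN rises left→right (higher Z_eff, smaller atoms) and falls top→bottom (larger, more shielded atoms).
All lie in period 5, so electronegativity increases left to right.
So Rb has the smaller Pauling electronegativity (Rb < Te).

Rb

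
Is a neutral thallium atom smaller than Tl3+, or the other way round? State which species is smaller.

Forming Tl3+ removes 3 electrons from Tl. Fewer electrons for the same nuclear charge means less shielding and a higher Z_eff on the remaining electrons, and for main-group metals the entire outer shell is lost.
A cation is smaller than its parent atom: Tl3+ < Tl.

Tl3+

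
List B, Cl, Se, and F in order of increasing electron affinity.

B is in period 2, group 13; F is in period 2, group 17; Cl is in period 3, group 17; Se is in period 4, group 16.
Atoms with high Z_eff and room in the valence shell (especially the halogens) have the most exothermic electron affinities.
These span different periods and groups, so the two trends combine.
Se > B: the two effects oppose for this pair; the across-period effect wins (195 vs 27 kJ/mol).
F > Se: relative to Se, both the across-period and down-group shifts push F's electron affinity up.
Cl > F: this pair runs against the simple trend — see the exception note.
Note the exception: Cl has a higher electron affinity than F, contrary to the simple trend — F's small 2p subshell makes the incoming electron feel strong e⁻–e⁻ repulsion, so Cl actually releases more energy on gaining an electron.
Approximate values (kJ/mol): B 27, F 328, Cl 349, Se 195.
So from lowest to highest: B < Se < F < Cl.

B, Se, F, Cl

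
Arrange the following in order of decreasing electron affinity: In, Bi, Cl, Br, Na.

Na is in period 3, group 1; Cl is in period 3, group 17; Br is in period 4, group 17; In is in period 5, group 13; Bi is in period 6, group 15.
Atoms with high Z_eff and room in the valence shell (especially the halogens) have the most exothermic electron affinities.
Neither a single period nor a single group — weigh both effects.
Na > In: period and group pull opposite ways; the down-group shift dominates (53 vs 29 kJ/mol).
Bi > Na: period and group pull opposite ways; the across-period shift dominates (91 vs 53 kJ/mol).
Br > Bi: relative to Bi, both the across-period and down-group shifts push Br's electron affinity up.
Cl > Br: Cl sits above Br in group 17, so the down-group effect alone puts Cl higher.
For reference (kJ/mol): Na 53, Cl 349, Br 325, In 29, Bi 91.
So from highest to lowest: Cl > Br > Bi > Na > In.

Cl > Br > Bi > Na > In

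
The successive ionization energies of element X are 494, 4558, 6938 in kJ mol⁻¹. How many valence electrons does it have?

1

Look for the largest jump between consecutive ionization energies: IE2/IE1 ≈ 9.2, far larger than any earlier ratio.
That jump marks the point where a core electron is being removed. So the atom has 1 valence electron.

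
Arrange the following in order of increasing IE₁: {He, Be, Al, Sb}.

Al < Sb < Be < He

IE₁ increases left→right with effective nuclear charge and decreases top→bottom as the valence shell moves farther out.
Here both period and group differ, so the two effects have to be weighed against each other.
Sb > Al: period and group pull opposite ways; the across-period shift dominates (831 vs 578 kJ/mol).
Be > Sb: period and group pull opposite ways; the down-group shift dominates (900 vs 831 kJ/mol).
He > Be: both effects reinforce here, so He is clearly the higher of the two.
Tabulated first ionization energy (kJ/mol): He 2372, Be 900, Al 578, Sb 831.
So from lowest to highest: Al < Sb < Be < He.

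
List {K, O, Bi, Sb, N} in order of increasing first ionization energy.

K < Bi < Sb < O < N

First ionization energy rises across a period (greater Z_eff holds electrons more tightly) and falls down a group (valence electrons are farther from the nucleus).
Neither a single period nor a single group — weigh both effects.
Bi > K: period and group pull opposite ways; the across-period shift dominates (703 vs 419 kJ/mol).
Sb > Bi: Sb sits above Bi in group 15, so the down-group effect alone puts Sb higher.
O > Sb: relative to Sb, both the across-period and down-group shifts push O's first ionization energy up.
N > O: this pair runs against the simple trend — see the exception note.
Note the exception: N has a higher first ionization energy than O, contrary to the simple trend — pairing an electron in O's 2p⁴ costs repulsion energy, so O ionizes more easily than half-filled N (2p³).
For reference (kJ/mol): N 1402, O 1314, K 419, Sb 831, Bi 703.
So from lowest to highest: K < Bi < Sb < O < N.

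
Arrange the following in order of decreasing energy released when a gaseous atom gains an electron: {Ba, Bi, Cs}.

Bi, Cs, Ba

Cs is in period 6, group 1; Ba is in period 6, group 2; Bi is in period 6, group 15.
Adding an electron releases more energy for atoms nearer the top right (short of the noble gases).
All lie in period 6; the across-period trend (electron affinity increases left to right) applies, with the exception below.
Note the exception: Cs has a higher electron affinity than Ba, contrary to the simple trend — adding an electron to Ba (ns²) has to open a new, higher-energy np subshell, which is unfavourable.
Tabulated electron affinity (kJ/mol): Cs 46, Ba 14, Bi 91.
So from highest to lowest: Bi > Cs > Ba.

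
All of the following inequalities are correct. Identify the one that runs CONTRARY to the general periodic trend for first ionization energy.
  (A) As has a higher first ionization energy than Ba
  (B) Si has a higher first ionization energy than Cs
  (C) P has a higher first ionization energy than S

The general trend: first ionization energy increases across a period and decreases down a group.
(A) As (period 4, group 15) vs Ba (period 6, group 2): the stated order agrees with the simple trend.
(B) Si (period 3, group 14) vs Cs (period 6, group 1): the stated order agrees with the simple trend.
(C) P (period 3, group 15) vs S (period 3, group 16): the stated order contradicts the simple trend.
The exception is (C): S (3p⁴) ionizes more easily than half-filled P (3p³) because the paired 3p electron in S is pushed out by e⁻–e⁻ repulsion.

(C)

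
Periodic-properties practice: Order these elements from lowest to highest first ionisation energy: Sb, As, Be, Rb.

Rb < Sb < Be < As

Be is in period 2, group 2; As is in period 4, group 15; Rb is in period 5, group 1; Sb is in period 5, group 15.
Removing the outermost electron gets harder across a period and easier down a group.
Here both period and group differ, so the two effects have to be weighed against each other.
Sb > Rb: Sb lies to the right of Rb in period 5, so the across-period effect alone puts Sb higher.
Be > Sb: the two effects oppose for this pair; the down-group effect wins (900 vs 831 kJ/mol).
As > Be: the two effects oppose for this pair; the across-period effect wins (947 vs 900 kJ/mol).
For reference (kJ/mol): Be 900, As 947, Rb 403, Sb 831.
So from lowest to highest: Rb < Sb < Be < As.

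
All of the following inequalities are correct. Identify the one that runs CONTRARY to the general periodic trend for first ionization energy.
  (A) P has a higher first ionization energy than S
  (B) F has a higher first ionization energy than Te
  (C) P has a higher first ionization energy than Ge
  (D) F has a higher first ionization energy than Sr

(A)

The general trend: first ionization energy increases across a period and decreases down a group.
(A) P (period 3, group 15) vs S (period 3, group 16): the stated order contradicts the simple trend.
(B) F (period 2, group 17) vs Te (period 5, group 16): the stated order agrees with the simple trend.
(C) P (period 3, group 15) vs Ge (period 4, group 14): the stated order agrees with the simple trend.
(D) F (period 2, group 17) vs Sr (period 5, group 2): the stated order agrees with the simple trend.
The exception is (A): S (3p⁴) ionizes more easily than half-filled P (3p³) because the paired 3p electron in S is pushed out by e⁻–e⁻ repulsion.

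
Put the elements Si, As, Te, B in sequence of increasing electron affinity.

Adding an electron releases more energy for atoms nearer the top right (short of the noble gases).
These sit on a diagonal, where the across-period and down-group effects partly cancel.
As > B: the two effects oppose for this pair; the across-period effect wins (78 vs 27 kJ/mol).
Si > As: period and group pull opposite ways; the down-group shift dominates (134 vs 78 kJ/mol).
Te > Si: the two effects oppose for this pair; the across-period effect wins (190 vs 134 kJ/mol).
Tabulated electron affinity (kJ/mol): B 27, Si 134, As 78, Te 190.
So from lowest to highest: B < As < Si < Te.

B < As < Si < Te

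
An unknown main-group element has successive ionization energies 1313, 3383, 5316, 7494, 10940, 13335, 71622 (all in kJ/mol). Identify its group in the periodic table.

Look for the largest jump between consecutive ionization energies: IE7/IE6 ≈ 5.4, far larger than any earlier ratio.
That jump marks the point where a core electron is being removed. So the atom has 6 valence electrons.
A main-group element with 6 valence electrons is in group 16.

Group 16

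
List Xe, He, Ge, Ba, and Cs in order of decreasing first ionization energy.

He is in period 1, group 18; Ge is in period 4, group 14; Xe is in period 5, group 18; Cs is in period 6, group 1; Ba is in period 6, group 2.
IE₁ increases left→right with effective nuclear charge and decreases top→bottom as the valence shell moves farther out.
These span different periods and groups, so the two trends combine.
Ba > Cs: Ba lies to the right of Cs in period 6, so the across-period effect alone puts Ba higher.
Ge > Ba: relative to Ba, both the across-period and down-group shifts push Ge's first ionization energy up.
Xe > Ge: period and group pull opposite ways; the across-period shift dominates (1170 vs 762 kJ/mol).
He > Xe: He sits above Xe in group 18, so the down-group effect alone puts He higher.
For reference (kJ/mol): He 2372, Ge 762, Xe 1170, Cs 376, Ba 503.
So from highest to lowest: He > Xe > Ge > Ba > Cs.

He > Xe > Ge > Ba > Cs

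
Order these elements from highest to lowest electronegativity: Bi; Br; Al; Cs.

Al is in period 3, group 13; Br is in period 4, group 17; Cs is in period 6, group 1; Bi is in period 6, group 15.
EN rises left→right (higher Z_eff, smaller atoms) and falls top→bottom (larger, more shielded atoms).
Neither a single period nor a single group — weigh both effects.
Al > Cs: both effects reinforce here, so Al is clearly the higher of the two.
Bi > Al: the two effects oppose for this pair; the across-period effect wins (2.02 vs 1.61).
Br > Bi: both effects reinforce here, so Br is clearly the higher of the two.
Approximate values (Pauling): Al 1.61, Br 2.96, Cs 0.79, Bi 2.02.
So from highest to lowest: Br > Bi > Al > Cs.

Br, Bi, Al, Cs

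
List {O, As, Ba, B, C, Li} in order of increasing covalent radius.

Li is in period 2, group 1; B is in period 2, group 13; C is in period 2, group 14; O is in period 2, group 16; As is in period 4, group 15; Ba is in period 6, group 2.
Atomic radius shrinks across a period as nuclear charge pulls the same shell inward, and grows down a group as new shells are added.
These span different periods and groups, so the two trends combine.
C > O: both are in period 2; the period trend gives C the larger value.
B > C: B lies to the left of C in period 2, so the across-period effect alone puts B larger.
As > B: the two effects oppose for this pair; the down-group effect wins (121 vs 85 pm).
Li > As: period and group pull opposite ways; the across-period shift dominates (133 vs 121 pm).
Ba > Li: period and group pull opposite ways; the down-group shift dominates (196 vs 133 pm).
For reference (pm): Li 133, B 85, C 75, O 63, As 121, Ba 196.
So from smallest to largest: O < C < B < As < Li < Ba.

O < C < B < As < Li < Ba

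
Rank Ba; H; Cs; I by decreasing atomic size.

H is in period 1, group 1; I is in period 5, group 17; Cs is in period 6, group 1; Ba is in period 6, group 2.
Radius decreases left→right (rising Z_eff, same n) and increases top→bottom (higher n).
Here both period and group differ, so the two effects have to be weighed against each other.
I > H: period and group pull opposite ways; the down-group shift dominates (133 vs 32 pm).
Ba > I: relative to I, both the across-period and down-group shifts push Ba's atomic radius up.
Cs > Ba: Cs lies to the left of Ba in period 6, so the across-period effect alone puts Cs larger.
For reference (pm): H 32, I 133, Cs 232, Ba 196.
So from largest to smallest: Cs > Ba > I > H.

Cs > Ba > I > H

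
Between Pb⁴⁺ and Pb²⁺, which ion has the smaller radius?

Pb⁴⁺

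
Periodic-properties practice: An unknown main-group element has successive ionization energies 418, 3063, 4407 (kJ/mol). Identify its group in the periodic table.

Look for the largest jump between consecutive ionization energies: IE2/IE1 ≈ 7.3, far larger than any earlier ratio.
That jump marks the point where a core electron is being removed. So the atom has 1 valence electron.
A main-group element with 1 valence electron is in group 1.

Group 1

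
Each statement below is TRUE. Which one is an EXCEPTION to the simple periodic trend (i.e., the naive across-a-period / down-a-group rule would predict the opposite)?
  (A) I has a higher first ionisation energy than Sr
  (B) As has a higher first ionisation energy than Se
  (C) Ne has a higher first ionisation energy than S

The general trend: first ionisation energy increases across a period and decreases down a group.
(A) I (period 5, group 17) vs Sr (period 5, group 2): the stated order agrees with the simple trend.
(B) As (period 4, group 15) vs Se (period 4, group 16): the stated order contradicts the simple trend.
(C) Ne (period 2, group 18) vs S (period 3, group 16): the stated order agrees with the simple trend.
The exception is (B): Se (4p⁴) ionizes more easily than half-filled As (4p³).

(B)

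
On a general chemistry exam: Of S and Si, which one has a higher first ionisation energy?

S

Si is in period 3, group 14; S is in period 3, group 16.
IE₁ increases left→right with effective nuclear charge and decreases top→bottom as the valence shell moves farther out.
All lie in period 3, so first ionization energy increases left to right.
So S has the higher first ionisation energy (S > Si).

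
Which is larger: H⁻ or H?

Forming H⁻ adds 1 electron to H. More electron–electron repulsion in the same shell, with unchanged nuclear charge, lets the cloud expand.
An anion is larger than its parent atom: H⁻ > H.

H⁻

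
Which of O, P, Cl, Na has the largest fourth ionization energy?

Na

After 3 electrons have been removed, what remains? O³⁺ still has 3 valence electrons; P³⁺ still has 2 valence electrons; Cl³⁺ still has 4 valence electrons; Na³⁺ is already 2 electrons into the core.
Breaking into a closed-shell core is much more expensive than removing a leftover valence electron — Na has the largest IE_4 here.
Valence configurations: O³⁺ [He]2s²2p¹, P³⁺ [Ne]3s², Cl³⁺ [Ne]3s²3p².
Approximate IE_4 values (kJ/mol): O 7469, P 4964, Cl 5159, Na 9543.
So the fourth ionization energies run P < Cl < O < Na.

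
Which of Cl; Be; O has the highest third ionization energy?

After 2 electrons have been removed, what remains? Cl²⁺ still has 5 valence electrons; Be²⁺ is the bare [He] core; O²⁺ still has 4 valence electrons.
Pulling an electron out of a noble-gas core costs far more than removing a remaining valence electron, so Be sits at the high end of IE_3.
Valence configurations: Cl²⁺ [Ne]3s²3p³, O²⁺ [He]2s²2p².
Tabulated IE_3 (kJ/mol): Cl 3822, Be 14849, O 5300.
Overall IE_3 order: Cl < O < Be.

Be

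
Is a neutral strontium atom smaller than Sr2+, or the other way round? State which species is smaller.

Sr2+

Forming Sr2+ removes 2 electrons from Sr. Fewer electrons for the same nuclear charge means less shielding and a higher Z_eff on the remaining electrons, and for main-group metals the entire outer shell is lost.
A cation is smaller than its parent atom: Sr2+ < Sr.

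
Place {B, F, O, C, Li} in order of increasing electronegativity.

Li < B < C < O < F

Atoms toward the upper right of the periodic table pull bonding electrons most strongly.
All lie in period 2, so electronegativity increases left to right.
So from lowest to highest: Li < B < C < O < F.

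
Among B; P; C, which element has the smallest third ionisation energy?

The third ionization energy removes an electron from the +2 ion. For each element: B²⁺ still has 1 valence electron; P²⁺ still has 3 valence electrons; C²⁺ still has 2 valence electrons.
All are still removing valence electrons, so compare the +2 ions as you would atoms: IE_3 generally rises across a period (higher Z_eff) and falls down a group (larger shell), subject to the usual subshell exceptions.
Valence configurations: B²⁺ [He]2s¹, P²⁺ [Ne]3s²3p¹, C²⁺ [He]2s².
The numbers (kJ/mol): B 3660, P 2914, C 4620.
Overall IE_3 order: P < B < C.

P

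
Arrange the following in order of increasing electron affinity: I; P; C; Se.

P < C < Se < I

C is in period 2, group 14; P is in period 3, group 15; Se is in period 4, group 16; I is in period 5, group 17.
Adding an electron releases more energy for atoms nearer the top right (short of the noble gases).
These sit on a diagonal, where the across-period and down-group effects partly cancel.
C > P: the two effects oppose for this pair; the down-group effect wins (122 vs 72 kJ/mol).
Se > C: the two effects oppose for this pair; the across-period effect wins (195 vs 122 kJ/mol).
I > Se: the two effects oppose for this pair; the across-period effect wins (295 vs 195 kJ/mol).
For reference (kJ/mol): C 122, P 72, Se 195, I 295.
So from lowest to highest: P < C < Se < I.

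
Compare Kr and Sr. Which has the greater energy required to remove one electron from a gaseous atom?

Kr is in period 4, group 18; Sr is in period 5, group 2.
Across a period the outer electron is held more tightly (higher IE₁); down a group it sits in a higher shell, more shielded, and comes off more easily.
Neither a single period nor a single group — weigh both effects.
Kr > Sr: both effects reinforce here, so Kr is clearly the higher of the two.
For reference (kJ/mol): Kr 1351, Sr 550.
So Kr has the greater energy required to remove one electron from a gaseous atom (Kr > Sr).

Kr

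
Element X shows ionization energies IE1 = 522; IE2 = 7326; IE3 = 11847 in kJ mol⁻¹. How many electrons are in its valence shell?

1

Look for the largest jump between consecutive ionization energies: IE2/IE1 ≈ 14.0, far larger than any earlier ratio.
That jump marks the point where a core electron is being removed. So the atom has 1 valence electron.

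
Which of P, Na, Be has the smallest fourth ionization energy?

P

The fourth ionization energy removes an electron from the +3 ion. For each element: P³⁺ still has 2 valence electrons; Na³⁺ is already 2 electrons into the core; Be³⁺ is already 1 electron into the core.
Pulling an electron out of a noble-gas core costs far more than removing a remaining valence electron, so Na and Be sit at the high end of IE_4.
Tabulated IE_4 (kJ/mol): P 4964, Na 9543, Be 21007.
So the fourth ionization energies run P < Na < Be.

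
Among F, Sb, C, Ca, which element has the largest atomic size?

Ca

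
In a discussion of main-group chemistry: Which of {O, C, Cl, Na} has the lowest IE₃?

The third ionization energy removes an electron from the +2 ion. For each element: O²⁺ still has 4 valence electrons; C²⁺ still has 2 valence electrons; Cl²⁺ still has 5 valence electrons; Na²⁺ is already 1 electron into the core.
Pulling an electron out of a noble-gas core costs far more than removing a remaining valence electron, so Na sits at the high end of IE_3.
Valence configurations: O²⁺ [He]2s²2p², C²⁺ [He]2s², Cl²⁺ [Ne]3s²3p³.
Approximate IE_3 values (kJ/mol): O 5300, C 4620, Cl 3822, Na 6910.
So the third ionization energies run Cl < C < O < Na.

Cl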